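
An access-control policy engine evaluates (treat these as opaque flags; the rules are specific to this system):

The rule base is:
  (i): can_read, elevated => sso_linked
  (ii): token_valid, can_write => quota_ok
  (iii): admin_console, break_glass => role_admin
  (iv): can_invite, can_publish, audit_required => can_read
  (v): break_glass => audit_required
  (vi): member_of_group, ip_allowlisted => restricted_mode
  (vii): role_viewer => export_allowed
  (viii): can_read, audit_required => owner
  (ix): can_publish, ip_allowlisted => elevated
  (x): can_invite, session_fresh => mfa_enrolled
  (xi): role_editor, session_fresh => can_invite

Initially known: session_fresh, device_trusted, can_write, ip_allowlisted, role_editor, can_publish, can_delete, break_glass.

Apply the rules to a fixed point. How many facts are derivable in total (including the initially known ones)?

15

[1] (v) [break_glass => audit_required]; (ix) [can_publish, ip_allowlisted => elevated]; (xi) [role_editor, session_fresh => can_invite]. ⇒ new: audit_required, elevated, can_invite.
[2] (iv) [can_invite, can_publish, audit_required => can_read]; (x) [can_invite, session_fresh => mfa_enrolled]. ⇒ new: can_read, mfa_enrolled.
[3] (i) [can_read, elevated => sso_linked]; (viii) [can_read, audit_required => owner]. ⇒ new: sso_linked, owner.
Closure: {audit_required, break_glass, can_delete, can_invite, can_publish, can_read, can_write, device_trusted, elevated, ip_allowlisted, mfa_enrolled, owner, role_editor, session_fresh, sso_linked} — 15 facts.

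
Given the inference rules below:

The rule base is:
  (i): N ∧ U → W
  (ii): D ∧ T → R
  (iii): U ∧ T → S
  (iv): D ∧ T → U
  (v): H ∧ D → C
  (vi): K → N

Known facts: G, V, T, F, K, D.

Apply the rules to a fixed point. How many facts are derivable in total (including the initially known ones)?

11

Round 1: (ii) [D ∧ T → R]; (iv) [D ∧ T → U]; (vi) [K → N]. New: R, U, N.
Round 2: (i) [N ∧ U → W]; (iii) [U ∧ T → S]. New: W, S.
Closure: {D, F, G, K, N, R, S, T, U, V, W} — 11 facts.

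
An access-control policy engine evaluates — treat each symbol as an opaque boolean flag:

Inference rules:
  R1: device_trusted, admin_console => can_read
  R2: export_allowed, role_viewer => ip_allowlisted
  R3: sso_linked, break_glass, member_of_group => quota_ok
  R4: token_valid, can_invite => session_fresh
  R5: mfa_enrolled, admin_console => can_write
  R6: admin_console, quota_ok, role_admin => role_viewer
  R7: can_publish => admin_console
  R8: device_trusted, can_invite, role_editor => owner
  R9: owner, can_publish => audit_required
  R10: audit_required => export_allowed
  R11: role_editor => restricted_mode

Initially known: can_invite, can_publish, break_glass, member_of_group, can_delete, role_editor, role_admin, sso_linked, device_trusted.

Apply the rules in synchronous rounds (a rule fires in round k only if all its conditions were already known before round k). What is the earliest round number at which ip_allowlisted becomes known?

Round 1 fires R3, R7, R8, R11, giving quota_ok, admin_console, owner, restricted_mode.
Round 2 fires R1, R6, R9, giving can_read, role_viewer, audit_required.
Round 3 fires R10, giving export_allowed.
Round 4 fires R2, giving ip_allowlisted.
ip_allowlisted first appears in round 4.

4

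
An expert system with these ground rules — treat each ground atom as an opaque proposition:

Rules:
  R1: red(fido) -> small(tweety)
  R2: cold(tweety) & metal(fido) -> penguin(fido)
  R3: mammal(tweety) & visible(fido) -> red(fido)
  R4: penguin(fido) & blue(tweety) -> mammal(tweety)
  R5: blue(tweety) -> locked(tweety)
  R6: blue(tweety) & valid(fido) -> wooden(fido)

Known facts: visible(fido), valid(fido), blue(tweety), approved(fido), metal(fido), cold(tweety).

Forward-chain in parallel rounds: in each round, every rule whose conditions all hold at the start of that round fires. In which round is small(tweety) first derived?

4

Round 1: R2 [cold(tweety) & metal(fido) -> penguin(fido)]; R5 [blue(tweety) -> locked(tweety)]; R6 [blue(tweety) & valid(fido) -> wooden(fido)]. Adds penguin(fido), locked(tweety), wooden(fido).
Round 2: R4 [penguin(fido) & blue(tweety) -> mammal(tweety)]. Adds mammal(tweety).
Round 3: R3 [mammal(tweety) & visible(fido) -> red(fido)]. Adds red(fido).
Round 4: R1 [red(fido) -> small(tweety)]. Adds small(tweety).
small(tweety) first appears in round 4.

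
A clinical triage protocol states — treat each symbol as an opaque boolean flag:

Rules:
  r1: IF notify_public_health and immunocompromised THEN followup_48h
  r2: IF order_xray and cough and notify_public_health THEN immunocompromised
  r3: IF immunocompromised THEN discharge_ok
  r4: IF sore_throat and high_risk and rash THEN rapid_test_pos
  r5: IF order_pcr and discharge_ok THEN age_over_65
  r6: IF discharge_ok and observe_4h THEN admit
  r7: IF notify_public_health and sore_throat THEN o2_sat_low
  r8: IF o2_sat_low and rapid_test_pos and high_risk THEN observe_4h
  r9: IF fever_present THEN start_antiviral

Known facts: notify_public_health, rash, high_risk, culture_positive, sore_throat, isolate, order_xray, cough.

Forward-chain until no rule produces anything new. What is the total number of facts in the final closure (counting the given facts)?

15

Round 1: r2 [IF order_xray and cough and notify_public_health THEN immunocompromised]; r4 [IF sore_throat and high_risk and rash THEN rapid_test_pos]; r7 [IF notify_public_health and sore_throat THEN o2_sat_low]. Adds immunocompromised, rapid_test_pos, o2_sat_low.
Round 2: r1 [IF notify_public_health and immunocompromised THEN followup_48h]; r3 [IF immunocompromised THEN discharge_ok]; r8 [IF o2_sat_low and rapid_test_pos and high_risk THEN observe_4h]. Adds followup_48h, discharge_ok, observe_4h.
Round 3: r6 [IF discharge_ok and observe_4h THEN admit]. Adds admit.
Closure: {admit, cough, culture_positive, discharge_ok, followup_48h, high_risk, immunocompromised, isolate, notify_public_health, o2_sat_low, observe_4h, order_xray, rapid_test_pos, rash, sore_throat} — 15 facts.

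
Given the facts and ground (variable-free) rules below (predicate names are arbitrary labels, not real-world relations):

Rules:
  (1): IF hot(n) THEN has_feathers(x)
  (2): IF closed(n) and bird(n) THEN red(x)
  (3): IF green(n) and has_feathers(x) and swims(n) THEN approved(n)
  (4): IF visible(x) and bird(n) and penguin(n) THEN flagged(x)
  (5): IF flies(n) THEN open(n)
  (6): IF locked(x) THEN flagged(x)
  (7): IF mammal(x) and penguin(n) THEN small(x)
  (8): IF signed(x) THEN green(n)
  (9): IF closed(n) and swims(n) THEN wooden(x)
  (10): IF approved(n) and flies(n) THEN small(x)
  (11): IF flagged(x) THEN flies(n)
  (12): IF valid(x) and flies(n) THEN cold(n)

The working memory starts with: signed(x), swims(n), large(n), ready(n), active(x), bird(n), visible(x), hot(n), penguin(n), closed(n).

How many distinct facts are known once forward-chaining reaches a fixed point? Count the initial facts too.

[1] (1) [IF hot(n) THEN has_feathers(x)]; (2) [IF closed(n) and bird(n) THEN red(x)]; (4) [IF visible(x) and bird(n) and penguin(n) THEN flagged(x)]; (8) [IF signed(x) THEN green(n)]; (9) [IF closed(n) and swims(n) THEN wooden(x)]. ⇒ new: has_feathers(x), red(x), flagged(x), green(n), wooden(x).
[2] (3) [IF green(n) and has_feathers(x) and swims(n) THEN approved(n)]; (11) [IF flagged(x) THEN flies(n)]. ⇒ new: approved(n), flies(n).
[3] (5) [IF flies(n) THEN open(n)]; (10) [IF approved(n) and flies(n) THEN small(x)]. ⇒ new: open(n), small(x).
Closure: {active(x), approved(n), bird(n), closed(n), flagged(x), flies(n), green(n), has_feathers(x), hot(n), large(n), open(n), penguin(n), ready(n), red(x), signed(x), small(x), swims(n), visible(x), wooden(x)} — 19 facts.

19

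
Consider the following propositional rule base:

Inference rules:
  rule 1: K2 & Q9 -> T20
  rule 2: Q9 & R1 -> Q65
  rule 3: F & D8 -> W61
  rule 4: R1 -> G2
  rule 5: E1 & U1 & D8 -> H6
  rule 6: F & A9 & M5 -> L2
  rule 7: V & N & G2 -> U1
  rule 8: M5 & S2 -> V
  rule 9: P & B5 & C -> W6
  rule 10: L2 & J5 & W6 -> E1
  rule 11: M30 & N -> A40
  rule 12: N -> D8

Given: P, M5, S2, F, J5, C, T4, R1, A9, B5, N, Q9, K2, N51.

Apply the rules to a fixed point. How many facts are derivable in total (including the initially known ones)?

25

Round 1: rule 1 [K2 & Q9 -> T20]; rule 2 [Q9 & R1 -> Q65]; rule 4 [R1 -> G2]; rule 6 [F & A9 & M5 -> L2]; rule 8 [M5 & S2 -> V]; rule 9 [P & B5 & C -> W6]; rule 12 [N -> D8]. New: T20, Q65, G2, L2, V, W6, D8.
Round 2: rule 3 [F & D8 -> W61]; rule 7 [V & N & G2 -> U1]; rule 10 [L2 & J5 & W6 -> E1]. New: W61, U1, E1.
Round 3: rule 5 [E1 & U1 & D8 -> H6]. New: H6.
Closure: {A9, B5, C, D8, E1, F, G2, H6, J5, K2, L2, M5, N, N51, P, Q65, Q9, R1, S2, T20, T4, U1, V, W6, W61} — 25 facts.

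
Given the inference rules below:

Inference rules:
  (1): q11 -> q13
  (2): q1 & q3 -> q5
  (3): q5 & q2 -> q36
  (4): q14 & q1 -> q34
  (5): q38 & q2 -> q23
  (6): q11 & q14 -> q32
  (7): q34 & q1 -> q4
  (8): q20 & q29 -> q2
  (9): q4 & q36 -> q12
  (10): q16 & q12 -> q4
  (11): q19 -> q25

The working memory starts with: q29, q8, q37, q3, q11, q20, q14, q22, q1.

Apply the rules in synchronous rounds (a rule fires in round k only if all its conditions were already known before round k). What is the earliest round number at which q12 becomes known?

3

[1] (1) [q11 -> q13]; (2) [q1 & q3 -> q5]; (4) [q14 & q1 -> q34]; (6) [q11 & q14 -> q32]; (8) [q20 & q29 -> q2]. ⇒ new: q13, q5, q34, q32, q2.
[2] (3) [q5 & q2 -> q36]; (7) [q34 & q1 -> q4]. ⇒ new: q36, q4.
[3] (9) [q4 & q36 -> q12]. ⇒ new: q12.
q12 first appears in round 3.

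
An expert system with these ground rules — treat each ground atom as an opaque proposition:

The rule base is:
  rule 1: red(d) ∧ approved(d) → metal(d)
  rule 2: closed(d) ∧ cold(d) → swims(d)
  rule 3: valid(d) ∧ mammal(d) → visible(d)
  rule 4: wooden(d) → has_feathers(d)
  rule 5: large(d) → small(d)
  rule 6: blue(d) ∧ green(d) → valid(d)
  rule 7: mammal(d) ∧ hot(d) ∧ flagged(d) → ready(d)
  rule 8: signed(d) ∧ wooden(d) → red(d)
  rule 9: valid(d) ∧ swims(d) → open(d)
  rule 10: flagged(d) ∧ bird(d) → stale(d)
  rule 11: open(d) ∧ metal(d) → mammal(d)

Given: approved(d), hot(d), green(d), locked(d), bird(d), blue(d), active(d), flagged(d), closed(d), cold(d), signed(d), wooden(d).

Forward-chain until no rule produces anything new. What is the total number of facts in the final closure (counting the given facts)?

22

Round 1 — rule 2, rule 4, rule 6, rule 8, rule 10, derive swims(d), has_feathers(d), valid(d), red(d), stale(d).
Round 2 — rule 1, rule 9, derive metal(d), open(d).
Round 3 — rule 11, derive mammal(d).
Round 4 — rule 3, rule 7, derive visible(d), ready(d).
Closure: {active(d), approved(d), bird(d), blue(d), closed(d), cold(d), flagged(d), green(d), has_feathers(d), hot(d), locked(d), mammal(d), metal(d), open(d), ready(d), red(d), signed(d), stale(d), swims(d), valid(d), visible(d), wooden(d)} — 22 facts.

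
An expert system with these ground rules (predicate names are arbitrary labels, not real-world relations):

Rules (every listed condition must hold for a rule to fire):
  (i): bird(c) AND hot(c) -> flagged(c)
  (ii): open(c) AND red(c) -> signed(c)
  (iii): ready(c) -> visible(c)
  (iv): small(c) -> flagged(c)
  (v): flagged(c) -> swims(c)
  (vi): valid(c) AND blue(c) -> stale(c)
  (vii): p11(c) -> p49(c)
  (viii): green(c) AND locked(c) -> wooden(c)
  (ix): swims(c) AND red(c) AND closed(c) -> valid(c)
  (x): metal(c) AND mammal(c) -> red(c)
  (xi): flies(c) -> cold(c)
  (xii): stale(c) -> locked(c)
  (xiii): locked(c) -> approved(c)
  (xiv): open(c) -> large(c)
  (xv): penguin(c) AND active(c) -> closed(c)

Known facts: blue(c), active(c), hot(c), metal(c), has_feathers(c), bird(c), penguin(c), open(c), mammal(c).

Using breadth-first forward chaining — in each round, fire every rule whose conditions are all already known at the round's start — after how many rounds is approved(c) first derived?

Round 1: (i) [bird(c) AND hot(c) -> flagged(c)]; (x) [metal(c) AND mammal(c) -> red(c)]; (xiv) [open(c) -> large(c)]; (xv) [penguin(c) AND active(c) -> closed(c)]. Adds flagged(c), red(c), large(c), closed(c).
Round 2: (ii) [open(c) AND red(c) -> signed(c)]; (v) [flagged(c) -> swims(c)]. Adds signed(c), swims(c).
Round 3: (ix) [swims(c) AND red(c) AND closed(c) -> valid(c)]. Adds valid(c).
Round 4: (vi) [valid(c) AND blue(c) -> stale(c)]. Adds stale(c).
Round 5: (xii) [stale(c) -> locked(c)]. Adds locked(c).
Round 6: (xiii) [locked(c) -> approved(c)]. Adds approved(c).
approved(c) first appears in round 6.

6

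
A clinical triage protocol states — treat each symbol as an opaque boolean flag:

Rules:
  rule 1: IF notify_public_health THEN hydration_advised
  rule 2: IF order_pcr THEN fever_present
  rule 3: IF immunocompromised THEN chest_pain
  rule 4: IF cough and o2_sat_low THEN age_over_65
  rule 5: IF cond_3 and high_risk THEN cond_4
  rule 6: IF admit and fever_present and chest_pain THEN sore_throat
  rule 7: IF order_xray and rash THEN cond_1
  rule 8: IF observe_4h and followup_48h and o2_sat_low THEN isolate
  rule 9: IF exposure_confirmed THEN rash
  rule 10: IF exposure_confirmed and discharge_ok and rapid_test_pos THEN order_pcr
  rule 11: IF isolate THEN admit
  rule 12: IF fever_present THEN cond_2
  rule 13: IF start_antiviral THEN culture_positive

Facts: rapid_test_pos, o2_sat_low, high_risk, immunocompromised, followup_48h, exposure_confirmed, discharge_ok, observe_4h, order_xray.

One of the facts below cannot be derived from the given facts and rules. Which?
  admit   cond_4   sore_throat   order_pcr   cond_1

Round 1 fires rule 3, rule 8, rule 9, rule 10, giving chest_pain, isolate, rash, order_pcr.
Round 2 fires rule 2, rule 7, rule 11, giving fever_present, cond_1, admit.
Round 3 fires rule 6, rule 12, giving sore_throat, cond_2.
Derived: order_pcr (round 1), admit (round 2), cond_1 (round 2), sore_throat (round 3). cond_4 never appears in any round.

cond_4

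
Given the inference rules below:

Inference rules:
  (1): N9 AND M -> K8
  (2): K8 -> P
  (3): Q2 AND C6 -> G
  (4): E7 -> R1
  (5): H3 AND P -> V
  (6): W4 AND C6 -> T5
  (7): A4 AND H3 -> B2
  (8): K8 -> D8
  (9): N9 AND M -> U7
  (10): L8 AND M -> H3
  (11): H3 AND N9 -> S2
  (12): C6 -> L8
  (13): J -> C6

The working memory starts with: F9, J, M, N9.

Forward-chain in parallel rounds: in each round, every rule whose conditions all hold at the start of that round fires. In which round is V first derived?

4

Round 1: (1) [N9 AND M -> K8]; (9) [N9 AND M -> U7]; (13) [J -> C6]. New: K8, U7, C6.
Round 2: (2) [K8 -> P]; (8) [K8 -> D8]; (12) [C6 -> L8]. New: P, D8, L8.
Round 3: (10) [L8 AND M -> H3]. New: H3.
Round 4: (5) [H3 AND P -> V]; (11) [H3 AND N9 -> S2]. New: V, S2.
V first appears in round 4.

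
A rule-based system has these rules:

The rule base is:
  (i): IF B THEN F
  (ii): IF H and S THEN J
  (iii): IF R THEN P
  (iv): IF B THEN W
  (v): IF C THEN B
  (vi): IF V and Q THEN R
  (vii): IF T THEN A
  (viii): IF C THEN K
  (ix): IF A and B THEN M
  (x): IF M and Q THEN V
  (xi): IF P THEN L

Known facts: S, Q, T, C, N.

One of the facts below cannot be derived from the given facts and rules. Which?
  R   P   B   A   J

[1] (v) [IF C THEN B]; (vii) [IF T THEN A]; (viii) [IF C THEN K]. ⇒ new: B, A, K.
[2] (i) [IF B THEN F]; (iv) [IF B THEN W]; (ix) [IF A and B THEN M]. ⇒ new: F, W, M.
[3] (x) [IF M and Q THEN V]. ⇒ new: V.
[4] (vi) [IF V and Q THEN R]. ⇒ new: R.
[5] (iii) [IF R THEN P]. ⇒ new: P.
[6] (xi) [IF P THEN L]. ⇒ new: L.
Derived: R (round 4), B (round 1), P (round 5), A (round 1). J never appears in any round.

J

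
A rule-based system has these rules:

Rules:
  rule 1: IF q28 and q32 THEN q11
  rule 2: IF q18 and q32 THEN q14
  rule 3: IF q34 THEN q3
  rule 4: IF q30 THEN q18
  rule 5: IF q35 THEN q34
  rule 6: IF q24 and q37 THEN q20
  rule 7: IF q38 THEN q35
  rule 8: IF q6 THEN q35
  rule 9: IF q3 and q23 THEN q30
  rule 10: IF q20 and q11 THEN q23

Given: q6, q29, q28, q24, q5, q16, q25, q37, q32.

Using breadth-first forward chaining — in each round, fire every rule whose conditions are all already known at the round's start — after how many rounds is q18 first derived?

5

[1] rule 1 [IF q28 and q32 THEN q11]; rule 6 [IF q24 and q37 THEN q20]; rule 8 [IF q6 THEN q35]. ⇒ new: q11, q20, q35.
[2] rule 5 [IF q35 THEN q34]; rule 10 [IF q20 and q11 THEN q23]. ⇒ new: q34, q23.
[3] rule 3 [IF q34 THEN q3]. ⇒ new: q3.
[4] rule 9 [IF q3 and q23 THEN q30]. ⇒ new: q30.
[5] rule 4 [IF q30 THEN q18]. ⇒ new: q18.
q18 first appears in round 5.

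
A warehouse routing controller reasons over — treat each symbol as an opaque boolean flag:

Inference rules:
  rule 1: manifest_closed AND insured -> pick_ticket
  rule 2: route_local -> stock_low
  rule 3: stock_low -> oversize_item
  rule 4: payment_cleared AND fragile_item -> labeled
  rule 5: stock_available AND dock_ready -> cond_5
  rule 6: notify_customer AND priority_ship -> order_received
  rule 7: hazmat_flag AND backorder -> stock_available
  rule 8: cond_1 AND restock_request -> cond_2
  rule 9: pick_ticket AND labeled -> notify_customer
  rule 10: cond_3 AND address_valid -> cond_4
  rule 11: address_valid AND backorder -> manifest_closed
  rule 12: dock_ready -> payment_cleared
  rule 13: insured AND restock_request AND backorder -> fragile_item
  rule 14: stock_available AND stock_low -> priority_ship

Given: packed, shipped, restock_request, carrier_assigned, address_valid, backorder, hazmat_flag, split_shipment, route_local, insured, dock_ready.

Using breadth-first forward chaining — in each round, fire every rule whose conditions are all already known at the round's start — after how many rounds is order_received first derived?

4

Round 1 fires rule 2, rule 7, rule 11, rule 12, rule 13, giving stock_low, stock_available, manifest_closed, payment_cleared, fragile_item.
Round 2 fires rule 1, rule 3, rule 4, rule 5, rule 14, giving pick_ticket, oversize_item, labeled, cond_5, priority_ship.
Round 3 fires rule 9, giving notify_customer.
Round 4 fires rule 6, giving order_received.
order_received first appears in round 4.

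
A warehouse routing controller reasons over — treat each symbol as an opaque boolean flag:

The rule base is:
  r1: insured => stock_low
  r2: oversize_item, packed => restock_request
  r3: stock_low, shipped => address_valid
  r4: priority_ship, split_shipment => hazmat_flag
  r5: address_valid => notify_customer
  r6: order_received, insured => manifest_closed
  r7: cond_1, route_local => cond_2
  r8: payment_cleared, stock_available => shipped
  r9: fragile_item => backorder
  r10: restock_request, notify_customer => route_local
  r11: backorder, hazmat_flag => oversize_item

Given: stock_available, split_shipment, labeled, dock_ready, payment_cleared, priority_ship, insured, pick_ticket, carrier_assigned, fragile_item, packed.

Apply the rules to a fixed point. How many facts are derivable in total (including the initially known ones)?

20

[1] r1 [insured => stock_low]; r4 [priority_ship, split_shipment => hazmat_flag]; r8 [payment_cleared, stock_available => shipped]; r9 [fragile_item => backorder]. ⇒ new: stock_low, hazmat_flag, shipped, backorder.
[2] r3 [stock_low, shipped => address_valid]; r11 [backorder, hazmat_flag => oversize_item]. ⇒ new: address_valid, oversize_item.
[3] r2 [oversize_item, packed => restock_request]; r5 [address_valid => notify_customer]. ⇒ new: restock_request, notify_customer.
[4] r10 [restock_request, notify_customer => route_local]. ⇒ new: route_local.
Closure: {address_valid, backorder, carrier_assigned, dock_ready, fragile_item, hazmat_flag, insured, labeled, notify_customer, oversize_item, packed, payment_cleared, pick_ticket, priority_ship, restock_request, route_local, shipped, split_shipment, stock_available, stock_low} — 20 facts.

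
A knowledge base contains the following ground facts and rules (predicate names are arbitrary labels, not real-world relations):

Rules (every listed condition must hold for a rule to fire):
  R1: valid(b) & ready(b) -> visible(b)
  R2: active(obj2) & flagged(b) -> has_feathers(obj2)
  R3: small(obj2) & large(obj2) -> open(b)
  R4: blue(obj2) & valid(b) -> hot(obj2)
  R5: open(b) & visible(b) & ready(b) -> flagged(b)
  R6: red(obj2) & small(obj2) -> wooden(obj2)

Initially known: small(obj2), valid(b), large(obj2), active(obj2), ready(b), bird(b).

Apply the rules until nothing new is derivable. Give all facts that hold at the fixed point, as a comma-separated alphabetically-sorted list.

Round 1 fires R1, R3, giving visible(b), open(b).
Round 2 fires R5, giving flagged(b).
Round 3 fires R2, giving has_feathers(obj2).

active(obj2), bird(b), flagged(b), has_feathers(obj2), large(obj2), open(b), ready(b), small(obj2), valid(b), visible(b)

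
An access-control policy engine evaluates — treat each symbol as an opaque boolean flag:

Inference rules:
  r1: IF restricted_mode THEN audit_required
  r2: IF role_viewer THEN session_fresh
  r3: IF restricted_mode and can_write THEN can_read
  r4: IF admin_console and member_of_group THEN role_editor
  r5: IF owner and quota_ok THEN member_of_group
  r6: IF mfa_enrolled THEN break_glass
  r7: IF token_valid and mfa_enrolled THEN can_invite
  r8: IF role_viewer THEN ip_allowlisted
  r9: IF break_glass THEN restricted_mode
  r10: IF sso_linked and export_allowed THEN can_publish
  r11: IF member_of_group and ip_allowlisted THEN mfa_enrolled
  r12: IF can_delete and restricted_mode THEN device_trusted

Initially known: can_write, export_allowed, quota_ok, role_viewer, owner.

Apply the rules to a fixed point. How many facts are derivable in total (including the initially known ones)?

13

Round 1 — r2, r5, r8, derive session_fresh, member_of_group, ip_allowlisted.
Round 2 — r11, derive mfa_enrolled.
Round 3 — r6, derive break_glass.
Round 4 — r9, derive restricted_mode.
Round 5 — r1, r3, derive audit_required, can_read.
Closure: {audit_required, break_glass, can_read, can_write, export_allowed, ip_allowlisted, member_of_group, mfa_enrolled, owner, quota_ok, restricted_mode, role_viewer, session_fresh} — 13 facts.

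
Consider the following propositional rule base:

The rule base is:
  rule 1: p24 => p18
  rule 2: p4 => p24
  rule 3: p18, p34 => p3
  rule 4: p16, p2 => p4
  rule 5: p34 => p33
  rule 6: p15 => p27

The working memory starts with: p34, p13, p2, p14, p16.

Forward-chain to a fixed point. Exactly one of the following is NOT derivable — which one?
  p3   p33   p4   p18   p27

p27

Round 1 — rule 4, rule 5, derive p4, p33.
Round 2 — rule 2, derive p24.
Round 3 — rule 1, derive p18.
Round 4 — rule 3, derive p3.
Derived: p3 (round 4), p4 (round 1), p33 (round 1), p18 (round 3). p27 never appears in any round.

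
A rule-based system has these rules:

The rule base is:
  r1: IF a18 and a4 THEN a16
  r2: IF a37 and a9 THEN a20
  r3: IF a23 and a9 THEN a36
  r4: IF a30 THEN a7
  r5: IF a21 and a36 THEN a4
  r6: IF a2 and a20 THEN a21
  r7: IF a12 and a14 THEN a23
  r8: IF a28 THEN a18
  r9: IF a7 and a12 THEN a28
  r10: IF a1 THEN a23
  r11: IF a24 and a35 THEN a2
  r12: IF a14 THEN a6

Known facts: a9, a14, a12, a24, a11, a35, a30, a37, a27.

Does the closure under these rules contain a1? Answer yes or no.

Round 1 — r2, r4, r7, r11, r12, derive a20, a7, a23, a2, a6.
Round 2 — r3, r6, r9, derive a36, a21, a28.
Round 3 — r5, r8, derive a4, a18.
Round 4 — r1, derive a16.
Fixed point reached. No rule has a1 as a consequent, and it is not given.

no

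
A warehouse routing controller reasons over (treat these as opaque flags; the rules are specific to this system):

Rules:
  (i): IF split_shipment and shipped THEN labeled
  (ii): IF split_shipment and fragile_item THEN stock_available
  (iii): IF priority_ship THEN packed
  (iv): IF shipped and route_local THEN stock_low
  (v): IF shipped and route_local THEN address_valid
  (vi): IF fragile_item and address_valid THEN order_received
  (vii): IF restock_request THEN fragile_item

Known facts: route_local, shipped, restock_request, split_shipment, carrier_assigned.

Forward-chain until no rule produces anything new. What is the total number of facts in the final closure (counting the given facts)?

Round 1: (i) [IF split_shipment and shipped THEN labeled]; (iv) [IF shipped and route_local THEN stock_low]; (v) [IF shipped and route_local THEN address_valid]; (vii) [IF restock_request THEN fragile_item]. Adds labeled, stock_low, address_valid, fragile_item.
Round 2: (ii) [IF split_shipment and fragile_item THEN stock_available]; (vi) [IF fragile_item and address_valid THEN order_received]. Adds stock_available, order_received.
Closure: {address_valid, carrier_assigned, fragile_item, labeled, order_received, restock_request, route_local, shipped, split_shipment, stock_available, stock_low} — 11 facts.

11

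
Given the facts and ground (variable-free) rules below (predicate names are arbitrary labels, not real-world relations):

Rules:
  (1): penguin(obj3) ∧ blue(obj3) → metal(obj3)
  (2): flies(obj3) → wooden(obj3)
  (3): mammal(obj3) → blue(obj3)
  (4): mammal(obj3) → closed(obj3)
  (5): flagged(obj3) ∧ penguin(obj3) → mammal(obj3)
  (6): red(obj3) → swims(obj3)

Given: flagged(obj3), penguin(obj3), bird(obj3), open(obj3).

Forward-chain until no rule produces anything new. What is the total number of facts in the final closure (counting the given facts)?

8

Round 1 — (5), derive mammal(obj3).
Round 2 — (3), (4), derive blue(obj3), closed(obj3).
Round 3 — (1), derive metal(obj3).
Closure: {bird(obj3), blue(obj3), closed(obj3), flagged(obj3), mammal(obj3), metal(obj3), open(obj3), penguin(obj3)} — 8 facts.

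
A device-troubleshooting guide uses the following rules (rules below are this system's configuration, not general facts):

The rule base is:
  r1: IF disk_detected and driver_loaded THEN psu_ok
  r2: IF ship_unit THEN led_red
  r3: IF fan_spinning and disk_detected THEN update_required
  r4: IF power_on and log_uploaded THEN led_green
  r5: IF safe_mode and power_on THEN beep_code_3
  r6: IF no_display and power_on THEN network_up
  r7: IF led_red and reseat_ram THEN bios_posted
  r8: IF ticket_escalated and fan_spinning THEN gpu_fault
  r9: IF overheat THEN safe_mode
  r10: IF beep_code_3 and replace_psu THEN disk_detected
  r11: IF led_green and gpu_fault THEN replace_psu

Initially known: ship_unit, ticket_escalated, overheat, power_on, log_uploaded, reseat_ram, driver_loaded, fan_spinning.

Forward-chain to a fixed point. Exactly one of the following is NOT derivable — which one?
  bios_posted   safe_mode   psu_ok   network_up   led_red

Round 1: r2 [IF ship_unit THEN led_red]; r4 [IF power_on and log_uploaded THEN led_green]; r8 [IF ticket_escalated and fan_spinning THEN gpu_fault]; r9 [IF overheat THEN safe_mode]. Adds led_red, led_green, gpu_fault, safe_mode.
Round 2: r5 [IF safe_mode and power_on THEN beep_code_3]; r7 [IF led_red and reseat_ram THEN bios_posted]; r11 [IF led_green and gpu_fault THEN replace_psu]. Adds beep_code_3, bios_posted, replace_psu.
Round 3: r10 [IF beep_code_3 and replace_psu THEN disk_detected]. Adds disk_detected.
Round 4: r1 [IF disk_detected and driver_loaded THEN psu_ok]; r3 [IF fan_spinning and disk_detected THEN update_required]. Adds psu_ok, update_required.
Derived: safe_mode (round 1), psu_ok (round 4), bios_posted (round 2), led_red (round 1). network_up never appears in any round.

network_up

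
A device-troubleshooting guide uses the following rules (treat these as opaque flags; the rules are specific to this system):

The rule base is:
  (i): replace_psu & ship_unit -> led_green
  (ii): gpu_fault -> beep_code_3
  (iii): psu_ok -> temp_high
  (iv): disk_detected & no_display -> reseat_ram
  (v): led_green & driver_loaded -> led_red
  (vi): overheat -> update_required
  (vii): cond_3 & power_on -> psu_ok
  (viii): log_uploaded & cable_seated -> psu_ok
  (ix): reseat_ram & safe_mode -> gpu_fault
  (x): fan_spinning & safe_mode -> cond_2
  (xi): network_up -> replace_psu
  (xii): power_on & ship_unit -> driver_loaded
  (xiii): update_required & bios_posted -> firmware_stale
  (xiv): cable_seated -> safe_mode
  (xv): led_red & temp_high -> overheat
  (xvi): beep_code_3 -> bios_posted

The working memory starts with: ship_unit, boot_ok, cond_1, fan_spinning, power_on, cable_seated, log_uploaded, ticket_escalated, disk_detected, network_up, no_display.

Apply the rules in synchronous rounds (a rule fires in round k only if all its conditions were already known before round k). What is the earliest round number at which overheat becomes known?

4

[1] (iv) [disk_detected & no_display -> reseat_ram]; (viii) [log_uploaded & cable_seated -> psu_ok]; (xi) [network_up -> replace_psu]; (xii) [power_on & ship_unit -> driver_loaded]; (xiv) [cable_seated -> safe_mode]. ⇒ new: reseat_ram, psu_ok, replace_psu, driver_loaded, safe_mode.
[2] (i) [replace_psu & ship_unit -> led_green]; (iii) [psu_ok -> temp_high]; (ix) [reseat_ram & safe_mode -> gpu_fault]; (x) [fan_spinning & safe_mode -> cond_2]. ⇒ new: led_green, temp_high, gpu_fault, cond_2.
[3] (ii) [gpu_fault -> beep_code_3]; (v) [led_green & driver_loaded -> led_red]. ⇒ new: beep_code_3, led_red.
[4] (xv) [led_red & temp_high -> overheat]; (xvi) [beep_code_3 -> bios_posted]. ⇒ new: overheat, bios_posted.
overheat first appears in round 4.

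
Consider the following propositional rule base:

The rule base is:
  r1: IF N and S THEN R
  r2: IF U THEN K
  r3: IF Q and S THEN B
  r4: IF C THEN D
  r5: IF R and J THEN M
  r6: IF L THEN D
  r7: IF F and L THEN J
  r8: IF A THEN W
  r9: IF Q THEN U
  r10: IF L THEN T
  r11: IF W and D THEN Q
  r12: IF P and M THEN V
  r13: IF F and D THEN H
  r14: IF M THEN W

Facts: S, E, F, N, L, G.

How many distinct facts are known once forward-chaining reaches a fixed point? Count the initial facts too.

Round 1: r1 [IF N and S THEN R]; r6 [IF L THEN D]; r7 [IF F and L THEN J]; r10 [IF L THEN T]. New: R, D, J, T.
Round 2: r5 [IF R and J THEN M]; r13 [IF F and D THEN H]. New: M, H.
Round 3: r14 [IF M THEN W]. New: W.
Round 4: r11 [IF W and D THEN Q]. New: Q.
Round 5: r3 [IF Q and S THEN B]; r9 [IF Q THEN U]. New: B, U.
Round 6: r2 [IF U THEN K]. New: K.
Closure: {B, D, E, F, G, H, J, K, L, M, N, Q, R, S, T, U, W} — 17 facts.

17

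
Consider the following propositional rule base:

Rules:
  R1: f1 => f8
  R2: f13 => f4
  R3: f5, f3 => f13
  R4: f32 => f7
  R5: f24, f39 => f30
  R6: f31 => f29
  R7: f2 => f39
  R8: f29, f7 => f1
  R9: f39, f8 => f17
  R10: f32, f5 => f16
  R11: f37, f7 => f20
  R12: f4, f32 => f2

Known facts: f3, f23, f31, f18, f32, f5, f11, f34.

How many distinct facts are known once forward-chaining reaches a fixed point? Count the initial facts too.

18

Round 1 — R3, R4, R6, R10, derive f13, f7, f29, f16.
Round 2 — R2, R8, derive f4, f1.
Round 3 — R1, R12, derive f8, f2.
Round 4 — R7, derive f39.
Round 5 — R9, derive f17.
Closure: {f1, f11, f13, f16, f17, f18, f2, f23, f29, f3, f31, f32, f34, f39, f4, f5, f7, f8} — 18 facts.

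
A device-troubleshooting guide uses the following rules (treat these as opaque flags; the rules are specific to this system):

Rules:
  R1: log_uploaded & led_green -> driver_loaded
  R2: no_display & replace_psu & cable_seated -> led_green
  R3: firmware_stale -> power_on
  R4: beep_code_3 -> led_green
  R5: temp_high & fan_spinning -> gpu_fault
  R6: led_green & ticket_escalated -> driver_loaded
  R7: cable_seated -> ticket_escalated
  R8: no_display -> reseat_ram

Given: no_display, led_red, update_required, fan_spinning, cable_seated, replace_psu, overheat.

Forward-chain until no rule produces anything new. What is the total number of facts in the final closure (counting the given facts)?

Round 1: R2 [no_display & replace_psu & cable_seated -> led_green]; R7 [cable_seated -> ticket_escalated]; R8 [no_display -> reseat_ram]. New: led_green, ticket_escalated, reseat_ram.
Round 2: R6 [led_green & ticket_escalated -> driver_loaded]. New: driver_loaded.
Closure: {cable_seated, driver_loaded, fan_spinning, led_green, led_red, no_display, overheat, replace_psu, reseat_ram, ticket_escalated, update_required} — 11 facts.

11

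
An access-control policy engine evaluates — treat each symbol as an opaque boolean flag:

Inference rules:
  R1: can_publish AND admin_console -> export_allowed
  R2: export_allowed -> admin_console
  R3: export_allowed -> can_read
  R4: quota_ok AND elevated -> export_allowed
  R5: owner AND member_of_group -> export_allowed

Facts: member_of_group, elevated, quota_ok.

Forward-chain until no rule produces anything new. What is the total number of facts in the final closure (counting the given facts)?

6

Round 1: R4 [quota_ok AND elevated -> export_allowed]. Adds export_allowed.
Round 2: R2 [export_allowed -> admin_console]; R3 [export_allowed -> can_read]. Adds admin_console, can_read.
Closure: {admin_console, can_read, elevated, export_allowed, member_of_group, quota_ok} — 6 facts.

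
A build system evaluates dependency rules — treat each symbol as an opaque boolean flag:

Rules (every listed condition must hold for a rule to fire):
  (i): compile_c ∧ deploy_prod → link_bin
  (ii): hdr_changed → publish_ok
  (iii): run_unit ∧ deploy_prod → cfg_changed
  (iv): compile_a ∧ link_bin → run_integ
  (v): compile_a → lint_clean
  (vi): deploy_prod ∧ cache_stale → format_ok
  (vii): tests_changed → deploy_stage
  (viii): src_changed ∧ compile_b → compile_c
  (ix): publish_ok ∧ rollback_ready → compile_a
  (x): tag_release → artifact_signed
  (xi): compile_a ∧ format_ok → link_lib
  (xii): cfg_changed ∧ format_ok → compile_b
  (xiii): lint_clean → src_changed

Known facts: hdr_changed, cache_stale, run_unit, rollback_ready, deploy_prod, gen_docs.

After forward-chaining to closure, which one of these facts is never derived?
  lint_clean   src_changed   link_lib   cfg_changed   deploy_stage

deploy_stage

Round 1: (ii) [hdr_changed → publish_ok]; (iii) [run_unit ∧ deploy_prod → cfg_changed]; (vi) [deploy_prod ∧ cache_stale → format_ok]. New: publish_ok, cfg_changed, format_ok.
Round 2: (ix) [publish_ok ∧ rollback_ready → compile_a]; (xii) [cfg_changed ∧ format_ok → compile_b]. New: compile_a, compile_b.
Round 3: (v) [compile_a → lint_clean]; (xi) [compile_a ∧ format_ok → link_lib]. New: lint_clean, link_lib.
Round 4: (xiii) [lint_clean → src_changed]. New: src_changed.
Round 5: (viii) [src_changed ∧ compile_b → compile_c]. New: compile_c.
Round 6: (i) [compile_c ∧ deploy_prod → link_bin]. New: link_bin.
Round 7: (iv) [compile_a ∧ link_bin → run_integ]. New: run_integ.
Derived: src_changed (round 4), link_lib (round 3), lint_clean (round 3), cfg_changed (round 1). deploy_stage never appears in any round.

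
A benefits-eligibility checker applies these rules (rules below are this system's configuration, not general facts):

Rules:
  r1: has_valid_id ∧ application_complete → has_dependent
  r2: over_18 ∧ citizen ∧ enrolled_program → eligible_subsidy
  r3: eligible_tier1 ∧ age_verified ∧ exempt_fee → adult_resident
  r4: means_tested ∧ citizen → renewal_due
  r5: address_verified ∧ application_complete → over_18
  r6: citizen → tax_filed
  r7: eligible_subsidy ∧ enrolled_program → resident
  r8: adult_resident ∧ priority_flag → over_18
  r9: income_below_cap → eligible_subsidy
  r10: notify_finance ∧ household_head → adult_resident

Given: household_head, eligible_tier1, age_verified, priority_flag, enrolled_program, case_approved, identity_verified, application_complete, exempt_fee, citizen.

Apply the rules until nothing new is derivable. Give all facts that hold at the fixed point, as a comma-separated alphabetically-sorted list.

adult_resident, age_verified, application_complete, case_approved, citizen, eligible_subsidy, eligible_tier1, enrolled_program, exempt_fee, household_head, identity_verified, over_18, priority_flag, resident, tax_filed

Round 1: r3 [eligible_tier1 ∧ age_verified ∧ exempt_fee → adult_resident]; r6 [citizen → tax_filed]. Adds adult_resident, tax_filed.
Round 2: r8 [adult_resident ∧ priority_flag → over_18]. Adds over_18.
Round 3: r2 [over_18 ∧ citizen ∧ enrolled_program → eligible_subsidy]. Adds eligible_subsidy.
Round 4: r7 [eligible_subsidy ∧ enrolled_program → resident]. Adds resident.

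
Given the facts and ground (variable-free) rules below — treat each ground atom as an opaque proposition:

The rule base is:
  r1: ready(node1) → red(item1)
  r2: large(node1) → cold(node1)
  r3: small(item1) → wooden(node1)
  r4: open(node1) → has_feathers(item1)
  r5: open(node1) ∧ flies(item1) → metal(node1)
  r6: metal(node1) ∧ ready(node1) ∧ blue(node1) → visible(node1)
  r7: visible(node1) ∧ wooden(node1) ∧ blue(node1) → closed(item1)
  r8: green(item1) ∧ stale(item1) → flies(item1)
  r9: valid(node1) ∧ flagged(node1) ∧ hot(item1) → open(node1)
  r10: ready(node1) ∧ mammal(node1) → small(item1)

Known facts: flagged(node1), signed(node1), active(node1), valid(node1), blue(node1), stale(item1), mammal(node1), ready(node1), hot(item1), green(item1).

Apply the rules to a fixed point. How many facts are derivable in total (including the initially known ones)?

Round 1: r1 [ready(node1) → red(item1)]; r8 [green(item1) ∧ stale(item1) → flies(item1)]; r9 [valid(node1) ∧ flagged(node1) ∧ hot(item1) → open(node1)]; r10 [ready(node1) ∧ mammal(node1) → small(item1)]. Adds red(item1), flies(item1), open(node1), small(item1).
Round 2: r3 [small(item1) → wooden(node1)]; r4 [open(node1) → has_feathers(item1)]; r5 [open(node1) ∧ flies(item1) → metal(node1)]. Adds wooden(node1), has_feathers(item1), metal(node1).
Round 3: r6 [metal(node1) ∧ ready(node1) ∧ blue(node1) → visible(node1)]. Adds visible(node1).
Round 4: r7 [visible(node1) ∧ wooden(node1) ∧ blue(node1) → closed(item1)]. Adds closed(item1).
Closure: {active(node1), blue(node1), closed(item1), flagged(node1), flies(item1), green(item1), has_feathers(item1), hot(item1), mammal(node1), metal(node1), open(node1), ready(node1), red(item1), signed(node1), small(item1), stale(item1), valid(node1), visible(node1), wooden(node1)} — 19 facts.

19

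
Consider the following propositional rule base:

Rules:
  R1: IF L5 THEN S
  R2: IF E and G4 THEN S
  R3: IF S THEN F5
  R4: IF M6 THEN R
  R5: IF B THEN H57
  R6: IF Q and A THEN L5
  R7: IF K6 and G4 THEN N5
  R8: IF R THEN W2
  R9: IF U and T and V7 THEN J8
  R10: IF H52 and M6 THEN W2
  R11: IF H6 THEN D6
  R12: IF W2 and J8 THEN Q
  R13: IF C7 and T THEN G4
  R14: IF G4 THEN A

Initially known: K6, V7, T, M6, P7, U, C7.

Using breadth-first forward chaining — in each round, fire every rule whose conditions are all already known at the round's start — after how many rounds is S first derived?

5

Round 1: R4 [IF M6 THEN R]; R9 [IF U and T and V7 THEN J8]; R13 [IF C7 and T THEN G4]. New: R, J8, G4.
Round 2: R7 [IF K6 and G4 THEN N5]; R8 [IF R THEN W2]; R14 [IF G4 THEN A]. New: N5, W2, A.
Round 3: R12 [IF W2 and J8 THEN Q]. New: Q.
Round 4: R6 [IF Q and A THEN L5]. New: L5.
Round 5: R1 [IF L5 THEN S]. New: S.
S first appears in round 5.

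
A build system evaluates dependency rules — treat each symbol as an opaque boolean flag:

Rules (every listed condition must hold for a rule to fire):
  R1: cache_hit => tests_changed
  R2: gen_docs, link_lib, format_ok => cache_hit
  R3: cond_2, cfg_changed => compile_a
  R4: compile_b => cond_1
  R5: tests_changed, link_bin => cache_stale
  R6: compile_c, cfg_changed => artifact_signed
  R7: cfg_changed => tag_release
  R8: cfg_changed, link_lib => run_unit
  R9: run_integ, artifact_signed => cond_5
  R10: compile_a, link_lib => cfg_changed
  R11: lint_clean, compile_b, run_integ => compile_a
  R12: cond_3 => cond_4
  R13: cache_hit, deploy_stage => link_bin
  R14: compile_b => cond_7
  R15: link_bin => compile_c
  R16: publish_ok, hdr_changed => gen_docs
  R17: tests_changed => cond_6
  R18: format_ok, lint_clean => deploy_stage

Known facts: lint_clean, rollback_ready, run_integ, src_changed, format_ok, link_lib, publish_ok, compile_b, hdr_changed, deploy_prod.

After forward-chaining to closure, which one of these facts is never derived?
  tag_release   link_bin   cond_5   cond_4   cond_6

cond_4

Round 1 fires R4, R11, R14, R16, R18, giving cond_1, compile_a, cond_7, gen_docs, deploy_stage.
Round 2 fires R2, R10, giving cache_hit, cfg_changed.
Round 3 fires R1, R7, R8, R13, giving tests_changed, tag_release, run_unit, link_bin.
Round 4 fires R5, R15, R17, giving cache_stale, compile_c, cond_6.
Round 5 fires R6, giving artifact_signed.
Round 6 fires R9, giving cond_5.
Derived: cond_6 (round 4), cond_5 (round 6), link_bin (round 3), tag_release (round 3). cond_4 never appears in any round.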